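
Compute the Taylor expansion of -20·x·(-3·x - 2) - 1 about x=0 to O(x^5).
60·x^2 + 40·x - 1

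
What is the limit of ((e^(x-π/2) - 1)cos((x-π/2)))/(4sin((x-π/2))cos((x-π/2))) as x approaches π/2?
Both numerator and denominator → 0 as x → π/2; this is a 0/0 indeterminate form.
Expand each to leading order near x = π/2: numerator ~ (x - π/2), denominator ~ 4·(x - π/2).
The limit of the ratio is 1/4.

Final answer: 1/4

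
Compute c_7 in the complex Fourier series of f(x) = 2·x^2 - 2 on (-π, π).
Compute the real Fourier coefficients first: a_7 = -8/49, b_7 = 0.
Then c_7 = (a_7 − i·b_7)/2 = -4/49.

Final answer: -4/49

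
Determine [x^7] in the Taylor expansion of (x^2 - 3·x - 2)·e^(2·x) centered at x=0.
Expand to order 7: (x^2 - 3·x - 2)·e^(2·x) = -16·x^7/315 - 14·x^6/45 - 6·x^5/5 - 10·x^4/3 - 20·x^3/3 - 9·x^2 - 7·x - 2 + O(x^8).
The coefficient of x^7 is -16/315.

Final answer: -16/315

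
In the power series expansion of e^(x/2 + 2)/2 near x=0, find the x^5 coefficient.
Expand to order 5: e^(x/2 + 2)/2 = x^5·e^(2)/7680 + x^4·e^(2)/768 + x^3·e^(2)/96 + x^2·e^(2)/16 + x·e^(2)/4 + e^(2)/2 + O(x^6).
The coefficient of x^5 is e^(2)/7680.

Final answer: e^(2)/7680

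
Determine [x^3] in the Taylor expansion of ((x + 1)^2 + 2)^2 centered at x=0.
Expand to order 3: ((x + 1)^2 + 2)^2 = 4·x^3 + 10·x^2 + 12·x + 9 + O(x^4).
The coefficient of x^3 is 4.

Final answer: 4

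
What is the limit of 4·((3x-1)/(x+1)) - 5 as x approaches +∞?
Evaluate the dominant behaviour as x → +∞; each term tends to a finite value or vanishes.
Limit = 7.

Final answer: 7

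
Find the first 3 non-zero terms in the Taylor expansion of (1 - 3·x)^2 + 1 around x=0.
9·x^2 - 6·x + 2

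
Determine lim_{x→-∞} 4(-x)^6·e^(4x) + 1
The product is a 0·∞ indeterminate form at x → -∞.
Rewrite the product as 4(-x)^6 / e^(-4x) (an ∞/∞ form) and apply L'Hôpital, or use the standard hierarchy e^(4|x|) ≫ |(-x)^6| as x → -∞.
The indeterminate product → 0, so the limit = 1.

Final answer: 1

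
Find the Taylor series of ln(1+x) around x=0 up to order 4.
-x^4/4 + x^3/3 - x^2/2 + x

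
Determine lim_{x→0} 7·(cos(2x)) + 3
Direct substitution at x = 0 gives 10.

Final answer: 10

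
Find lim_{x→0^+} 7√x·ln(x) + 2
The product is a 0·∞ indeterminate form at x → 0⁺.
Rewrite the product as 7·ln(x) / x^(-1/2) and apply L'Hôpital, or use the standard hierarchy x^(-1/2) ≫ |ln x| as x → 0⁺.
The indeterminate product → 0, so the limit = 2.

Final answer: 2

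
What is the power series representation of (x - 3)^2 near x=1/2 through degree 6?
25/4 - 5·(x - 1/2) + (x - 1/2)^2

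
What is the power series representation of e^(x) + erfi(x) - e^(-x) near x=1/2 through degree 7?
(-1 + e^(1/2)·erfi(1/2) + e)·e^(-1/2) + (√(π) + 2·e^(3/4) + e·√(π))·e^(-1/2)·(x - 1/2)/√(π) + (-√(π) + 2·e^(3/4) + e·√(π))·e^(-1/2)·(x - 1/2)^2/(2·√(π)) + (√(π) + e·√(π) + 6·e^(3/4))·e^(-1/2)·(x - 1/2)^3/(6·√(π)) + (-√(π) + e·√(π) + 14·e^(3/4))·e^(-1/2)·(x - 1/2)^4/(24·√(π)) + (√(π) + e·√(π) + 50·e^(3/4))·e^(-1/2)·(x - 1/2)^5/(120·√(π)) + (-√(π) + e·√(π) + 162·e^(3/4))·e^(-1/2)·(x - 1/2)^6/(720·√(π)) + (√(π) + e·√(π) + 662·e^(3/4))·e^(-1/2)·(x - 1/2)^7/(5040·√(π))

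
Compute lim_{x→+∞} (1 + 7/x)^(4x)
As x → +∞: write (1 + 7/x)^(4x) = ((1 + 7/x)^x)^4 → (e^7)^4 = e^28.
Limit = e^(28).

Final answer: e^(28)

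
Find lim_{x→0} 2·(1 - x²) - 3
Direct substitution at x = 0 gives -1.

Final answer: -1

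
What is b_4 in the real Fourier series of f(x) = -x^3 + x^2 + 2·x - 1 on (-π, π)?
b_4 = (1/π) ∫_{-π}^{π} f(x)·sin(4x) dx.
Evaluate the integral (use parity and integration by parts as needed): b_4 = -19/16 + π^2/2.

Final answer: -19/16 + π^2/2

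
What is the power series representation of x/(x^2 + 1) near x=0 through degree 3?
-x^3 + x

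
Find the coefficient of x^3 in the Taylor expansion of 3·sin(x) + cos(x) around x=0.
Expand to order 3: 3·sin(x) + cos(x) = -x^3/2 - x^2/2 + 3·x + 1 + O(x^4).
The coefficient of x^3 is -1/2.

Final answer: -1/2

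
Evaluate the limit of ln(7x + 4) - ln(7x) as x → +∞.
This is an ∞ − ∞ indeterminate form.
Combine the logarithms: ln(7x+4) − ln(7x) = ln((7x+4)/(7x)) = ln(1 + 4/(7x)) → ln(1) = 0.
Limit = 0.

Final answer: 0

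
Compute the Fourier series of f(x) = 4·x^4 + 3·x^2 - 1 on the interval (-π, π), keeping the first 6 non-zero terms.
(180 - 32·π^2)·cos(x) + (-9 + 8·π^2)·cos(2·x) + (28/27 - 32·π^2/9)·cos(3·x) + 2·π^2·cos(4·x) + (-32·π^2/25 - 108/625)·cos(5·x) - 1 + π^2 + 4·π^4/5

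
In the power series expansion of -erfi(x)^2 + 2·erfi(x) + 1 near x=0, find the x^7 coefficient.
Expand to order 7: -erfi(x)^2 + 2·erfi(x) + 1 = 2·x^7/(21·√(π)) - 56·x^6/(45·π) + 2·x^5/(5·√(π)) - 8·x^4/(3·π) + 4·x^3/(3·√(π)) - 4·x^2/π + 4·x/√(π) + 1 + O(x^8).
The coefficient of x^7 is 2/(21·√(π)).

Final answer: 2/(21·√(π))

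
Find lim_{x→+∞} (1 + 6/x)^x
As x → +∞: this is the defining limit (1 + 6/x)^x → e^6.
Limit = e^(6).

Final answer: e^(6)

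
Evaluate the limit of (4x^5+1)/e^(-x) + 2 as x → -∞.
The quotient is an ∞/∞ indeterminate form as x → -∞.
Compare growth rates of the dominant terms (exponentials ≫ polynomials ≫ logarithms), or apply L'Hôpital's rule; the quotient → 0.
Adding the constant: 0 + 2 = 2. Limit = 2.

Final answer: 2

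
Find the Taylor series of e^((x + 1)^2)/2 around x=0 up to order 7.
407·e·x^7/630 + 173·e·x^6/180 + 13·e·x^5/10 + 19·e·x^4/12 + 5·e·x^3/3 + 3·e·x^2/2 + e·x + e/2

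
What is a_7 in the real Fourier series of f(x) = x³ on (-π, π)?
a_7 = (1/π) ∫_{-π}^{π} f(x)·cos(7x) dx.
Evaluate the integral (use parity and integration by parts as needed): a_7 = 0.

Final answer: 0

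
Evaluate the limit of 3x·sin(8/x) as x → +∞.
As x → +∞: let u = 8/x → 0⁺; then 3·x·sin(8/x) = 3·8·sin(u)/u → 3·8·1 = 24.
Limit = 24.

Final answer: 24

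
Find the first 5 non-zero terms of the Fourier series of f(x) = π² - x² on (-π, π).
4·cos(x) - cos(2·x) + 4·cos(3·x)/9 - cos(4·x)/4 + 2·π^2/3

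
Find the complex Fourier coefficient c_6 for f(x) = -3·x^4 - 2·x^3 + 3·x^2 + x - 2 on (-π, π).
Compute the real Fourier coefficients first: a_6 = 4/9 - 2·π^2/3, b_6 = -4/9 + 2·π^2/3.
Then c_6 = (a_6 − i·b_6)/2 = -π^2/3 + 2/9 - i·π^2/3 + 2·i/9.

Final answer: -π^2/3 + 2/9 - i·π^2/3 + 2·i/9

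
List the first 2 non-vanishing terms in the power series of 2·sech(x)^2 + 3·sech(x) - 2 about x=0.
3 - 7·x^2/2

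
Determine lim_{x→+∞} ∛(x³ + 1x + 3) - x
This is an ∞ − ∞ indeterminate form.
Multiply by (A² + AB + B²)/(A² + AB + B²) where A = ∛(x³+1x + 3), B = x to use A³ − B³ = (A−B)(A²+AB+B²); the x³ terms cancel, leaving (1x + 3)/(A²+AB+B²) with denominator ~ 3x², so the limit is 0.
Limit = 0.

Final answer: 0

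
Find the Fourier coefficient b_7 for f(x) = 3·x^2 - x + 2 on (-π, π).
b_7 = (1/π) ∫_{-π}^{π} f(x)·sin(7x) dx.
Evaluate the integral (use parity and integration by parts as needed): b_7 = -2/7.

Final answer: -2/7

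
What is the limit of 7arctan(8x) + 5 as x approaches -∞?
Evaluate the dominant behaviour as x → -∞; each term tends to a finite value or vanishes.
Limit = 5 - 7·π/2.

Final answer: 5 - 7·π/2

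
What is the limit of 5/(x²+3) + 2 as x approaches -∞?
Evaluate the dominant behaviour as x → -∞; each term tends to a finite value or vanishes.
Limit = 2.

Final answer: 2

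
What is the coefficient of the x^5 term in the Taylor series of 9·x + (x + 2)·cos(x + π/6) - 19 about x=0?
Expand to order 5: 9·x + (x + 2)·cos(x + π/6) - 19 = x^5·(-1/120 + √(3)/48) + x^4·(√(3)/24 + 1/12) + x^3·(1/6 - √(3)/4) + x^2·(-√(3)/2 - 1/2) + x·(√(3)/2 + 8) - 19 + √(3) + O(x^6).
The coefficient of x^5 is -1/120 + √(3)/48.

Final answer: -1/120 + √(3)/48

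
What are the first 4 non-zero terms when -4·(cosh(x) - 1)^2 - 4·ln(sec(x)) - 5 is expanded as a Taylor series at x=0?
-23·x^6/90 - 4·x^4/3 - 2·x^2 - 5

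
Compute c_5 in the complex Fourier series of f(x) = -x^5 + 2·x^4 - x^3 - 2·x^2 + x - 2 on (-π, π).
Compute the real Fourier coefficients first: a_5 = 296/625 - 16·π^2/25, b_5 = -2·π^4/5 - 2·π^2/25 + 262/625.
Then c_5 = (a_5 − i·b_5)/2 = -8·π^2/25 + 148/625 - 131·i/625 + i·π^2/25 + i·π^4/5.

Final answer: -8·π^2/25 + 148/625 - 131·i/625 + i·π^2/25 + i·π^4/5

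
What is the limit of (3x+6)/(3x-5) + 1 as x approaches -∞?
Evaluate the dominant behaviour as x → -∞; each term tends to a finite value or vanishes.
Limit = 2.

Final answer: 2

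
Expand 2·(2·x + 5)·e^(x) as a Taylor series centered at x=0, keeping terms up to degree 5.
x^5/4 + 13·x^4/12 + 11·x^3/3 + 9·x^2 + 14·x + 10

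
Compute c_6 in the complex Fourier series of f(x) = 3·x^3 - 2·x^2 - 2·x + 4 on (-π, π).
Compute the real Fourier coefficients first: a_6 = -2/9, b_6 = 5/6 - π^2.
Then c_6 = (a_6 − i·b_6)/2 = -1/9 - 5·i/12 + i·π^2/2.

Final answer: -1/9 - 5·i/12 + i·π^2/2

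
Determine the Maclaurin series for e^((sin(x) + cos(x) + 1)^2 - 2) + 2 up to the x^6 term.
-659·x^6·e^(2)/72 - 671·x^5·e^(2)/60 - 41·x^4·e^(2)/12 + 5·x^3·e^(2) + 7·x^2·e^(2) + 4·x·e^(2) + 2 + e^(2)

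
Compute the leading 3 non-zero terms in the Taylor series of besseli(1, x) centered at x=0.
x^5/384 + x^3/16 + x/2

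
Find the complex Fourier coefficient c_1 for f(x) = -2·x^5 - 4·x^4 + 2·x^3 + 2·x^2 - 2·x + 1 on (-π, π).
Compute the real Fourier coefficients first: a_1 = -200 + 32·π^2, b_1 = -508 - 4·π^4 + 84·π^2.
Then c_1 = (a_1 − i·b_1)/2 = -100 + 16·π^2 - 42·i·π^2 + 2·i·π^4 + 254·i.

Final answer: -100 + 16·π^2 - 42·i·π^2 + 2·i·π^4 + 254·i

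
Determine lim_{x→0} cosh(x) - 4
Direct substitution at x = 0 gives -3.

Final answer: -3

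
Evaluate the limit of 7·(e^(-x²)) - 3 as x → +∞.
Evaluate the dominant behaviour as x → +∞; each term tends to a finite value or vanishes.
Limit = -3.

Final answer: -3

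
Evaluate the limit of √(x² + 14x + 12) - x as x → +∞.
As x → +∞: multiply by the conjugate to get (14x+12)/(√(x²+14x+12)+x); the denominator ~ 2x, so the limit is 14/2 = 7.
Limit = 7.

Final answer: 7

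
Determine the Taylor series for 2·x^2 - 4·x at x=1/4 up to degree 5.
-7/8 - 3·(x - 1/4) + 2·(x - 1/4)^2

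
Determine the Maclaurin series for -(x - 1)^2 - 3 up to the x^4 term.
-x^2 + 2·x - 4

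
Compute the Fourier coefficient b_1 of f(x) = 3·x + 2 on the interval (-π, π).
b_1 = (1/π) ∫_{-π}^{π} f(x)·sin(1x) dx.
Evaluate the integral (use parity and integration by parts as needed): b_1 = 6.

Final answer: 6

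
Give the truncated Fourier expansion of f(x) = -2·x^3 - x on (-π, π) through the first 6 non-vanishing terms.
(22 - 4·π^2)·sin(x) + (-2 + 2·π^2)·sin(2·x) + (2/9 - 4·π^2/3)·sin(3·x) + (1/8 + π^2)·sin(4·x) + (-4·π^2/5 - 26/125)·sin(5·x) + (2/9 + 2·π^2/3)·sin(6·x)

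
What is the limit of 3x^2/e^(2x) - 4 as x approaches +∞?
The quotient is an ∞/∞ indeterminate form as x → +∞.
The exponential denominator e^(2x) dominates the polynomial numerator (e^x ≫ x^2 as x → ∞), so the quotient → 0.
Adding the constant: 0 - 4 = -4. Limit = -4.

Final answer: -4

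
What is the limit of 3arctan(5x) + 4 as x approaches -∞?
Evaluate the dominant behaviour as x → -∞; each term tends to a finite value or vanishes.
Limit = 4 - 3·π/2.

Final answer: 4 - 3·π/2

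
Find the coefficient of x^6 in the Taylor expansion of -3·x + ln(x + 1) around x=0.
Expand to order 6: -3·x + ln(x + 1) = -x^6/6 + x^5/5 - x^4/4 + x^3/3 - x^2/2 - 2·x + O(x^7).
The coefficient of x^6 is -1/6.

Final answer: -1/6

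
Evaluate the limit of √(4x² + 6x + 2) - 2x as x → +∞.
As x → +∞: multiply by the conjugate to get (6x+2)/(√(4x²+6x+2)+2x); the denominator ~ 4x, so the limit is 6/4 = 3/2.
Limit = 3/2.

Final answer: 3/2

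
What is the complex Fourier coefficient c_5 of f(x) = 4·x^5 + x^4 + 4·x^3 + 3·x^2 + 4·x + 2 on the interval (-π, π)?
Compute the real Fourier coefficients first: a_5 = -8·π^2/25 - 252/625, b_5 = 952/625 + 8·π^2/25 + 8·π^4/5.
Then c_5 = (a_5 − i·b_5)/2 = -4·π^2/25 - 126/625 - 4·i·π^4/5 - 4·i·π^2/25 - 476·i/625.

Final answer: -4·π^2/25 - 126/625 - 4·i·π^4/5 - 4·i·π^2/25 - 476·i/625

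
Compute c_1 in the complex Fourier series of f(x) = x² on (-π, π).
Compute the real Fourier coefficients first: a_1 = -4, b_1 = 0.
Then c_1 = (a_1 − i·b_1)/2 = -2.

Final answer: -2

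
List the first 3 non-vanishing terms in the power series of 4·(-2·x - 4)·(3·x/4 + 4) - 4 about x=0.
-6·x^2 - 44·x - 68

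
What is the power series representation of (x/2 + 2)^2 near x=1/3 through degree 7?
169/36 + 13·(x - 1/3)/6 + (x - 1/3)^2/4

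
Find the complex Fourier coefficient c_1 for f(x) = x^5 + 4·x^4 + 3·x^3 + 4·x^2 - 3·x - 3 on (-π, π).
Compute the real Fourier coefficients first: a_1 = 176 - 32·π^2, b_1 = -34·π^2 + 2·π^4 + 198.
Then c_1 = (a_1 − i·b_1)/2 = -16·π^2 + 88 - 99·i - i·π^4 + 17·i·π^2.

Final answer: -16·π^2 + 88 - 99·i - i·π^4 + 17·i·π^2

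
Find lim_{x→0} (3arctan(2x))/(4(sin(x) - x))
Both numerator and denominator → 0 as x → 0; this is a 0/0 indeterminate form.
Expand each to leading order near x = 0: numerator ~ 6·x, denominator ~ -2·x^3/3.
The limit of the ratio is -∞.

Final answer: -∞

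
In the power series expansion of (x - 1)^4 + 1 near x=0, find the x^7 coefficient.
Expand to order 7: (x - 1)^4 + 1 = x^4 - 4·x^3 + 6·x^2 - 4·x + 2 + O(x^8).
The coefficient of x^7 is 0.

Final answer: 0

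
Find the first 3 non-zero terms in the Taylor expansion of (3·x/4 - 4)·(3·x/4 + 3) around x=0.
9·x^2/16 - 3·x/4 - 12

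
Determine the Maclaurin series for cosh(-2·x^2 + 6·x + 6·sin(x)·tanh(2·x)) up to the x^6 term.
3924·x^6/5 + 252·x^5 + 104·x^4 + 60·x^3 + 18·x^2 + 1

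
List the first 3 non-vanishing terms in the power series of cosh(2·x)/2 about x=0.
x^4/3 + x^2 + 1/2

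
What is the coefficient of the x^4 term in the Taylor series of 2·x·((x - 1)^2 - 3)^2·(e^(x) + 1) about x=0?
Expand to order 4: 2·x·((x - 1)^2 - 3)^2·(e^(x) + 1) = -20·x^4/3 + 20·x^3 + 40·x^2 + 16·x + O(x^5).
The coefficient of x^4 is -20/3.

Final answer: -20/3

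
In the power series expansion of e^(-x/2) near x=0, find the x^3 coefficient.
Expand to order 3: e^(-x/2) = -x^3/48 + x^2/8 - x/2 + 1 + O(x^4).
The coefficient of x^3 is -1/48.

Final answer: -1/48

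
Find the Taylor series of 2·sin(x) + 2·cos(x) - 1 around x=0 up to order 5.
x^5/60 + x^4/12 - x^3/3 - x^2 + 2·x + 1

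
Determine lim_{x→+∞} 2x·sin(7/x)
As x → +∞: let u = 7/x → 0⁺; then 2·x·sin(7/x) = 2·7·sin(u)/u → 2·7·1 = 14.
Limit = 14.

Final answer: 14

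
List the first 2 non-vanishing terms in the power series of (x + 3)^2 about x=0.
6·x + 9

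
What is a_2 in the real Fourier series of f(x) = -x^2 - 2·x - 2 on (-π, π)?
a_2 = (1/π) ∫_{-π}^{π} f(x)·cos(2x) dx.
Evaluate the integral (use parity and integration by parts as needed): a_2 = -1.

Final answer: -1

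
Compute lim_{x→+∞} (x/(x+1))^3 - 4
As x → +∞: x/(x+1) = 1/(1 + 1/x) → 1, and the 3rd power of a limit-1 base also → 1; with the additive constant, 1 - 4 = -3.
Limit = -3.

Final answer: -3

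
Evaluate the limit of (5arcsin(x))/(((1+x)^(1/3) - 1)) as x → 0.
Both numerator and denominator → 0 as x → 0; this is a 0/0 indeterminate form.
Expand each to leading order near x = 0: numerator ~ 5·x, denominator ~ x/3.
The limit of the ratio is 15.

Final answer: 15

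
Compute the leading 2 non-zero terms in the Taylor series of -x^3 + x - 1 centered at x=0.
x - 1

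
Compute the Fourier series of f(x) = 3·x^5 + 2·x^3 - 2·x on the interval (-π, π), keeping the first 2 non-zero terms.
(-116·π^2 + 6·π^4 + 692)·sin(x) + (-3·π^4 - 35/2 + 13·π^2)·sin(2·x)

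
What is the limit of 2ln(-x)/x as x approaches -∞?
This is an ∞/∞ indeterminate form as x → -∞.
Compare growth rates of the dominant terms (exponentials ≫ polynomials ≫ logarithms), or apply L'Hôpital's rule; the quotient → 0.
Limit = 0.

Final answer: 0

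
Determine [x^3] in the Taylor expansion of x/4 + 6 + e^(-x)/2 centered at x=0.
Expand to order 3: x/4 + 6 + e^(-x)/2 = -x^3/12 + x^2/4 - x/4 + 13/2 + O(x^4).
The coefficient of x^3 is -1/12.

Final answer: -1/12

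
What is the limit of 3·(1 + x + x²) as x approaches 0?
Direct substitution at x = 0 gives 3.

Final answer: 3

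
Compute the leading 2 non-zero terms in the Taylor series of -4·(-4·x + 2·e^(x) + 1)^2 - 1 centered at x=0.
48·x - 37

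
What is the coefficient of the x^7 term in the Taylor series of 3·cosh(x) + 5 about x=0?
Expand to order 7: 3·cosh(x) + 5 = x^6/240 + x^4/8 + 3·x^2/2 + 8 + O(x^8).
The coefficient of x^7 is 0.

Final answer: 0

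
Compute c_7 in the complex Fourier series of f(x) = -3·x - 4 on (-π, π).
Compute the real Fourier coefficients first: a_7 = 0, b_7 = -6/7.
Then c_7 = (a_7 − i·b_7)/2 = 3·i/7.

Final answer: 3·i/7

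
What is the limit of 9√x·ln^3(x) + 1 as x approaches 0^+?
The product is a 0·∞ indeterminate form at x → 0⁺.
Rewrite the product as 9·ln^3(x) / x^(-1/2) and apply L'Hôpital, or use the standard hierarchy x^(-1/2) ≫ |ln x|^3 as x → 0⁺.
The indeterminate product → 0, so the limit = 1.

Final answer: 1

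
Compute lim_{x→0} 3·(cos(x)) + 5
Direct substitution at x = 0 gives 8.

Final answer: 8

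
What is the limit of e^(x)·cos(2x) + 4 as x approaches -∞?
Evaluate the dominant behaviour as x → -∞; each term tends to a finite value or vanishes.
Limit = 4.

Final answer: 4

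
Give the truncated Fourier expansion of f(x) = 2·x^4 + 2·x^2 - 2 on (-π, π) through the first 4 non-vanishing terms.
(88 - 16·π^2)·cos(x) + (-4 + 4·π^2)·cos(2·x) + (8/27 - 16·π^2/9)·cos(3·x) - 2 + 2·π^2/3 + 2·π^4/5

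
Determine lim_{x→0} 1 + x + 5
Direct substitution at x = 0 gives 6.

Final answer: 6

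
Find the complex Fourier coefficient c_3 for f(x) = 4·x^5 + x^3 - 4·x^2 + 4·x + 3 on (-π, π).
Compute the real Fourier coefficients first: a_3 = 16/9, b_3 = -142·π^2/27 + 500/81 + 8·π^4/3.
Then c_3 = (a_3 − i·b_3)/2 = 8/9 - 4·i·π^4/3 - 250·i/81 + 71·i·π^2/27.

Final answer: 8/9 - 4·i·π^4/3 - 250·i/81 + 71·i·π^2/27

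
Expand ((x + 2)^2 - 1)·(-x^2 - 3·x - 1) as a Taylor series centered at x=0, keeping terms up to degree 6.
-x^4 - 7·x^3 - 16·x^2 - 13·x - 3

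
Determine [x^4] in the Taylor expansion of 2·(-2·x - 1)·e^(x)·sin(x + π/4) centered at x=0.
Expand to order 4: 2·(-2·x - 1)·e^(x)·sin(x + π/4) = √(2)·x^4/6 - 2·√(2)·x^3 - 5·√(2)·x^2 - 4·√(2)·x - √(2) + O(x^5).
The coefficient of x^4 is √(2)/6.

Final answer: √(2)/6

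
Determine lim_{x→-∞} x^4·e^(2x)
This is a 0·∞ indeterminate form at x → -∞.
Rewrite the product as x^4 / e^(-2x) (an ∞/∞ form) and apply L'Hôpital, or use the standard hierarchy e^(2|x|) ≫ |x^4| as x → -∞.
The indeterminate product → 0, so the limit = 0.

Final answer: 0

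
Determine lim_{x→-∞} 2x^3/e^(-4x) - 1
The quotient is an ∞/∞ indeterminate form as x → -∞.
Compare growth rates of the dominant terms (exponentials ≫ polynomials ≫ logarithms), or apply L'Hôpital's rule; the quotient → 0.
Adding the constant: 0 - 1 = -1. Limit = -1.

Final answer: -1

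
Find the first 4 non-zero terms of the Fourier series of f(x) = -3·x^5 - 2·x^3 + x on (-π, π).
(-694 - 6·π^4 + 116·π^2)·sin(x) + (-13·π^2 + 37/2 + 3·π^4)·sin(2·x) + (-2·π^4 - 38/27 + 28·π^2/9)·sin(3·x) + (-7·π^2/8 - 11/64 + 3·π^4/2)·sin(4·x)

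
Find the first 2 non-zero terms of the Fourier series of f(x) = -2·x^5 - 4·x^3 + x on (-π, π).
(-430 - 4·π^4 + 72·π^2)·sin(x) + (-6·π^2 + 8 + 2·π^4)·sin(2·x)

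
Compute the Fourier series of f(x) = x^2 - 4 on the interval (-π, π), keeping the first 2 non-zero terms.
-4·cos(x) - 4 + π^2/3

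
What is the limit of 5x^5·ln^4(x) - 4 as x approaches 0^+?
The product is a 0·∞ indeterminate form at x → 0⁺.
Rewrite the product as 5·ln^4(x) / x^(-5) and apply L'Hôpital, or use the standard hierarchy x^(-5) ≫ |ln x|^4 as x → 0⁺.
The indeterminate product → 0, so the limit = -4.

Final answer: -4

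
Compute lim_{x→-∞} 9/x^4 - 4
Evaluate the dominant behaviour as x → -∞; each term tends to a finite value or vanishes.
Limit = -4.

Final answer: -4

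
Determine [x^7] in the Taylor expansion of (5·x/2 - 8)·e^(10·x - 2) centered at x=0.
Expand to order 7: (5·x/2 - 8)·e^(10·x - 2) = -781250·x^7·e^(-2)/63 - 81250·x^6·e^(-2)/9 - 5625·x^5·e^(-2) - 8750·x^4·e^(-2)/3 - 3625·x^3·e^(-2)/3 - 375·x^2·e^(-2) - 155·x·e^(-2)/2 - 8·e^(-2) + O(x^8).
The coefficient of x^7 is -781250·e^(-2)/63.

Final answer: -781250·e^(-2)/63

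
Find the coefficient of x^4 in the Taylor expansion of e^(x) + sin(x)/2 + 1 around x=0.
Expand to order 4: e^(x) + sin(x)/2 + 1 = x^4/24 + x^3/12 + x^2/2 + 3·x/2 + 2 + O(x^5).
The coefficient of x^4 is 1/24.

Final answer: 1/24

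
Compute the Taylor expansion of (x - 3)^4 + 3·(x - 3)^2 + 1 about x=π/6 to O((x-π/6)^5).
-21·π - π^3/18 + π^4/1296 + 19·π^2/12 + 109 + (-126 - π^2 + π^3/54 + 19·π)·(x - π/6) + (-6·π + π^2/6 + 57)·(x - π/6)^2 + (-12 + 2·π/3)·(x - π/6)^3 + (x - π/6)^4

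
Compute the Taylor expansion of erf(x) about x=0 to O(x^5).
-2·x^3/(3·√(π)) + 2·x/√(π)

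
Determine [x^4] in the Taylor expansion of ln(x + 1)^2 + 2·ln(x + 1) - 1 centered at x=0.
Expand to order 4: ln(x + 1)^2 + 2·ln(x + 1) - 1 = 5·x^4/12 - x^3/3 + 2·x - 1 + O(x^5).
The coefficient of x^4 is 5/12.

Final answer: 5/12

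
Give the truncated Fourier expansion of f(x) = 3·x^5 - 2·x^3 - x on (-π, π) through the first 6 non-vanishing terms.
(-124·π^2 + 6·π^4 + 742)·sin(x) + (-3·π^4 - 49/2 + 17·π^2)·sin(2·x) + (-52·π^2/9 + 86/27 + 2·π^4)·sin(3·x) + (-3·π^4/2 - 37/64 + 23·π^2/8)·sin(4·x) + (-44·π^2/25 + 14/625 + 6·π^4/5)·sin(5·x) + (-π^4 + 7/54 + 11·π^2/9)·sin(6·x)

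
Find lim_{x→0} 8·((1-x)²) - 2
Direct substitution at x = 0 gives 6.

Final answer: 6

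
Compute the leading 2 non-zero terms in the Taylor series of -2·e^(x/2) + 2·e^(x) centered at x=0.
3·x^2/4 + x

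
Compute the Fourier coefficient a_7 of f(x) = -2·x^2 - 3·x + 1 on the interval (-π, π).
a_7 = (1/π) ∫_{-π}^{π} f(x)·cos(7x) dx.
Evaluate the integral (use parity and integration by parts as needed): a_7 = 8/49.

Final answer: 8/49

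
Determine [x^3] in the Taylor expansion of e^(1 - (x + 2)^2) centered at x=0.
Expand to order 3: e^(1 - (x + 2)^2) = -20·x^3·e^(-3)/3 + 7·x^2·e^(-3) - 4·x·e^(-3) + e^(-3) + O(x^4).
The coefficient of x^3 is -20·e^(-3)/3.

Final answer: -20·e^(-3)/3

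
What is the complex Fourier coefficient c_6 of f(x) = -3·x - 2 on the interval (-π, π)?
Compute the real Fourier coefficients first: a_6 = 0, b_6 = 1.
Then c_6 = (a_6 − i·b_6)/2 = -i/2.

Final answer: -i/2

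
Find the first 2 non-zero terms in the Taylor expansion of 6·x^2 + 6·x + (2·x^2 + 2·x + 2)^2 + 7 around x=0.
14·x + 11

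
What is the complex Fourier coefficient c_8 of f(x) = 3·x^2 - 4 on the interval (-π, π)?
Compute the real Fourier coefficients first: a_8 = 3/16, b_8 = 0.
Then c_8 = (a_8 − i·b_8)/2 = 3/32.

Final answer: 3/32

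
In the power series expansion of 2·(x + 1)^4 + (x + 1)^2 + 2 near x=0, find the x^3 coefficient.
Expand to order 3: 2·(x + 1)^4 + (x + 1)^2 + 2 = 8·x^3 + 13·x^2 + 10·x + 5 + O(x^4).
The coefficient of x^3 is 8.

Final answer: 8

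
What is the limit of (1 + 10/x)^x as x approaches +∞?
As x → +∞: this is the defining limit (1 + 10/x)^x → e^10.
Limit = e^(10).

Final answer: e^(10)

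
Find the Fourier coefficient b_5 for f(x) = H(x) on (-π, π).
b_5 = (1/π) ∫_{-π}^{π} f(x)·sin(5x) dx.
Evaluate the integral (use parity and integration by parts as needed): b_5 = 2/(5·π).

Final answer: 2/(5·π)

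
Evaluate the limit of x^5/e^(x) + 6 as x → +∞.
The quotient is an ∞/∞ indeterminate form as x → +∞.
The exponential denominator e^(x) dominates the polynomial numerator (e^x ≫ x^5 as x → ∞), so the quotient → 0.
Adding the constant: 0 + 6 = 6. Limit = 6.

Final answer: 6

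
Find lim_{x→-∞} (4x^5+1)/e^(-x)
This is an ∞/∞ indeterminate form as x → -∞.
Compare growth rates of the dominant terms (exponentials ≫ polynomials ≫ logarithms), or apply L'Hôpital's rule; the quotient → 0.
Limit = 0.

Final answer: 0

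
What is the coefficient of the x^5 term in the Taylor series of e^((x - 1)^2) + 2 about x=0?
Expand to order 5: e^((x - 1)^2) + 2 = -13·e·x^5/5 + 19·e·x^4/6 - 10·e·x^3/3 + 3·e·x^2 - 2·e·x + 2 + e + O(x^6).
The coefficient of x^5 is -13·e/5.

Final answer: -13·e/5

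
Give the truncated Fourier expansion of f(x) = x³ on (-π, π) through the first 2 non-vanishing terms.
(-12 + 2·π^2)·sin(x) + (3/2 - π^2)·sin(2·x)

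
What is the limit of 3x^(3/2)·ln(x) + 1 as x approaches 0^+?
The product is a 0·∞ indeterminate form at x → 0⁺.
Rewrite the product as 3·ln(x) / x^(-3/2) and apply L'Hôpital, or use the standard hierarchy x^(-3/2) ≫ |ln x| as x → 0⁺.
The indeterminate product → 0, so the limit = 1.

Final answer: 1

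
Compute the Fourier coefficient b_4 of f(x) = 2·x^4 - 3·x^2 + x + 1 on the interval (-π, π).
b_4 = (1/π) ∫_{-π}^{π} f(x)·sin(4x) dx.
Evaluate the integral (use parity and integration by parts as needed): b_4 = -1/2.

Final answer: -1/2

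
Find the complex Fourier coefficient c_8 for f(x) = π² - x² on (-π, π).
Compute the real Fourier coefficients first: a_8 = -1/16, b_8 = 0.
Then c_8 = (a_8 − i·b_8)/2 = -1/32.

Final answer: -1/32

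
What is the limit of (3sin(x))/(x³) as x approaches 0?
Both numerator and denominator → 0 as x → 0; this is a 0/0 indeterminate form.
Expand each to leading order near x = 0: numerator ~ 3·x, denominator ~ x^3.
The limit of the ratio is ∞.

Final answer: ∞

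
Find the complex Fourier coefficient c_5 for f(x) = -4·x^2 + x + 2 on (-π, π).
Compute the real Fourier coefficients first: a_5 = 16/25, b_5 = 2/5.
Then c_5 = (a_5 − i·b_5)/2 = 8/25 - i/5.

Final answer: 8/25 - i/5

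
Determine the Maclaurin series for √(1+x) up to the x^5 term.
7·x^5/256 - 5·x^4/128 + x^3/16 - x^2/8 + x/2 + 1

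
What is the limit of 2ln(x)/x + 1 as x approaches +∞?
The quotient is an ∞/∞ indeterminate form as x → +∞.
The polynomial denominator x dominates the logarithmic numerator (any positive power of x ≫ ln(x) as x → ∞), so the quotient → 0.
Adding the constant: 0 + 1 = 1. Limit = 1.

Final answer: 1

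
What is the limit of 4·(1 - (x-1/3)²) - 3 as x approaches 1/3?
Direct substitution at x = 1/3 gives 1.

Final answer: 1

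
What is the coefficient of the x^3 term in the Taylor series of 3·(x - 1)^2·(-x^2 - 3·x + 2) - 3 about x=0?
Expand to order 3: 3·(x - 1)^2·(-x^2 - 3·x + 2) - 3 = -3·x^3 + 21·x^2 - 21·x + 3 + O(x^4).
The coefficient of x^3 is -3.

Final answer: -3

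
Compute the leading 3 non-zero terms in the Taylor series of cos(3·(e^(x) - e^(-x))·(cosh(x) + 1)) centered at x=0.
804·x^4 - 72·x^2 + 1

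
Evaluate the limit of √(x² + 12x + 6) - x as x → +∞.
This is an ∞ − ∞ indeterminate form.
Multiply and divide by the conjugate √(x²+12x + 6) + x; the x² terms cancel, leaving (12x + 6)/(√(x²+12x + 6)+x) → 12/2 = 6.
Limit = 6.

Final answer: 6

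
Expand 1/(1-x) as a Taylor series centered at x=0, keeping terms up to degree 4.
x^4 + x^3 + x^2 + x + 1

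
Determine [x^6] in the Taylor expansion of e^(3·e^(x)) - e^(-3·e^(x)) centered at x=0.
Expand to order 6: e^(3·e^(x)) - e^(-3·e^(x)) = x^6·(-13·e^(-3)/48 + 4117·e^(3)/240) + x^5·(-e^(-3)/5 + 311·e^(3)/20) + x^4·(7·e^(-3)/8 + 103·e^(3)/8) + x^3·(e^(-3)/2 + 19·e^(3)/2) + x^2·(-3·e^(-3) + 6·e^(3)) + x·(3·e^(-3) + 3·e^(3)) - e^(-3) + e^(3) + O(x^7).
The coefficient of x^6 is -13·e^(-3)/48 + 4117·e^(3)/240.

Final answer: -13·e^(-3)/48 + 4117·e^(3)/240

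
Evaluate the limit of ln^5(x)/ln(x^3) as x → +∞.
This is an ∞/∞ indeterminate form as x → +∞.
Write ln(x^3) = 3·ln(x), reducing the quotient to ln^4(x)/3 → ∞.
Limit = ∞.

Final answer: ∞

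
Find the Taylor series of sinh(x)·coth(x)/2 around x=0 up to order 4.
x^4/48 + x^2/4 + 1/2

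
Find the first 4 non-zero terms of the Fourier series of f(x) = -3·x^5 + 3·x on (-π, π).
(-714 - 6·π^4 + 120·π^2)·sin(x) + (-15·π^2 + 39/2 + 3·π^4)·sin(2·x) + (-2·π^4 - 26/27 + 40·π^2/9)·sin(3·x) + (-15·π^2/8 - 51/64 + 3·π^4/2)·sin(4·x)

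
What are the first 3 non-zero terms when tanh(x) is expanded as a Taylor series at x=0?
2·x^5/15 - x^3/3 + x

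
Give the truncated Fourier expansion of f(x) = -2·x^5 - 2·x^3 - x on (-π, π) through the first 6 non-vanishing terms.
(-458 - 4·π^4 + 76·π^2)·sin(x) + (-8·π^2 + 13 + 2·π^4)·sin(2·x) + (-4·π^4/3 - 142/81 + 44·π^2/27)·sin(3·x) + (-π^2/4 + 19/32 + π^4)·sin(4·x) + (-4·π^4/5 - 4·π^2/25 - 226/625)·sin(5·x) + (23/81 + 8·π^2/27 + 2·π^4/3)·sin(6·x)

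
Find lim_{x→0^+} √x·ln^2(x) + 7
The product is a 0·∞ indeterminate form at x → 0⁺.
Rewrite the product as ln^2(x) / x^(-1/2) and apply L'Hôpital, or use the standard hierarchy x^(-1/2) ≫ |ln x|^2 as x → 0⁺.
The indeterminate product → 0, so the limit = 7.

Final answer: 7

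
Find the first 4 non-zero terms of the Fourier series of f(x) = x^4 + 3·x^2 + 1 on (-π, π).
(36 - 8·π^2)·cos(x) + 2·π^2·cos(2·x) + (-8·π^2/9 - 20/27)·cos(3·x) + 1 + π^2 + π^4/5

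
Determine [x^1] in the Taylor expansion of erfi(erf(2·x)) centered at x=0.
Expand to order 1: erfi(erf(2·x)) = 8·x/π + O(x^2).
The coefficient of x^1 is 8/π.

Final answer: 8/π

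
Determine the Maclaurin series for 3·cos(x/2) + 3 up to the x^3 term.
6 - 3·x^2/8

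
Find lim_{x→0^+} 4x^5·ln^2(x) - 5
The product is a 0·∞ indeterminate form at x → 0⁺.
Rewrite the product as 4·ln^2(x) / x^(-5) and apply L'Hôpital, or use the standard hierarchy x^(-5) ≫ |ln x|^2 as x → 0⁺.
The indeterminate product → 0, so the limit = -5.

Final answer: -5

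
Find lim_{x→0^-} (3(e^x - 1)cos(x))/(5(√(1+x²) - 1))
Both numerator and denominator → 0 as x → 0^-; this is a 0/0 indeterminate form.
Expand each to leading order near x = 0: numerator ~ 3·x, denominator ~ 5·x^2/2.
The limit of the ratio is -∞.

Final answer: -∞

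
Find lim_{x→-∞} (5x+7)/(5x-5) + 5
Evaluate the dominant behaviour as x → -∞; each term tends to a finite value or vanishes.
Limit = 6.

Final answer: 6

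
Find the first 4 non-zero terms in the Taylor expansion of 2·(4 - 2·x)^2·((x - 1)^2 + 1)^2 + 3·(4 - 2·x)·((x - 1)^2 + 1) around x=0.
-454·x^3 + 568·x^2 - 420·x + 152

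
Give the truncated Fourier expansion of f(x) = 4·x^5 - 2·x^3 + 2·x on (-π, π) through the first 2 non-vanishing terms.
(-164·π^2 + 8·π^4 + 988)·sin(x) + (-4·π^4 - 35 + 22·π^2)·sin(2·x)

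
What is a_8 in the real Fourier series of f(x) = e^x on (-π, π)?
a_8 = (1/π) ∫_{-π}^{π} f(x)·cos(8x) dx.
Evaluate the integral (use parity and integration by parts as needed): a_8 = (-1 + e^(2·π))·e^(-π)/(65·π).

Final answer: (-1 + e^(2·π))·e^(-π)/(65·π)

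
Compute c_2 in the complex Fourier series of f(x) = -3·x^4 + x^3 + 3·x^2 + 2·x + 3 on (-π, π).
Compute the real Fourier coefficients first: a_2 = 12 - 6·π^2, b_2 = -π^2 - 1/2.
Then c_2 = (a_2 − i·b_2)/2 = -3·π^2 + 6 + i/4 + i·π^2/2.

Final answer: -3·π^2 + 6 + i/4 + i·π^2/2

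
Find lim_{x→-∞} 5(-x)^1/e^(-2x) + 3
The quotient is an ∞/∞ indeterminate form as x → -∞.
Compare growth rates of the dominant terms (exponentials ≫ polynomials ≫ logarithms), or apply L'Hôpital's rule; the quotient → 0.
Adding the constant: 0 + 3 = 3. Limit = 3.

Final answer: 3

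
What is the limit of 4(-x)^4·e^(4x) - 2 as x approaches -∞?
The product is a 0·∞ indeterminate form at x → -∞.
Rewrite the product as 4(-x)^4 / e^(-4x) (an ∞/∞ form) and apply L'Hôpital, or use the standard hierarchy e^(4|x|) ≫ |(-x)^4| as x → -∞.
The indeterminate product → 0, so the limit = -2.

Final answer: -2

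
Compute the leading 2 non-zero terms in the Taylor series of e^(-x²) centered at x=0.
1 - x^2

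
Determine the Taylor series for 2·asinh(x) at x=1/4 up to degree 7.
2·asinh(1/4) + 8·√(17)·(x - 1/4)/17 - 16·√(17)·(x - 1/4)^2/289 - 896·√(17)·(x - 1/4)^3/14739 + 2944·√(17)·(x - 1/4)^4/83521 + 100352·√(17)·(x - 1/4)^5/7099285 - 1642496·√(17)·(x - 1/4)^6/72412707 + 1343488·√(17)·(x - 1/4)^7/2872370711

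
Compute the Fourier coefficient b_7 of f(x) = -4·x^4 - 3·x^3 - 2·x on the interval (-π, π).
b_7 = (1/π) ∫_{-π}^{π} f(x)·sin(7x) dx.
Evaluate the integral (use parity and integration by parts as needed): b_7 = -6·π^2/7 - 160/343.

Final answer: -6·π^2/7 - 160/343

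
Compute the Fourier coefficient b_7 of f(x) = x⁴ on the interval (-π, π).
b_7 = (1/π) ∫_{-π}^{π} f(x)·sin(7x) dx.
Evaluate the integral (use parity and integration by parts as needed): b_7 = 0.

Final answer: 0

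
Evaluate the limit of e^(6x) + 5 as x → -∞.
Evaluate the dominant behaviour as x → -∞; each term tends to a finite value or vanishes.
Limit = 5.

Final answer: 5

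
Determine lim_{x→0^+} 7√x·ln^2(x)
This is a 0·∞ indeterminate form at x → 0⁺.
Rewrite the product as 7·ln^2(x) / x^(-1/2) and apply L'Hôpital, or use the standard hierarchy x^(-1/2) ≫ |ln x|^2 as x → 0⁺.
The indeterminate product → 0, so the limit = 0.

Final answer: 0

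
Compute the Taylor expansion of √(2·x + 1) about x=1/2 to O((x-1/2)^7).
√(2) + √(2)·(x - 1/2)/2 - √(2)·(x - 1/2)^2/8 + √(2)·(x - 1/2)^3/16 - 5·√(2)·(x - 1/2)^4/128 + 7·√(2)·(x - 1/2)^5/256 - 21·√(2)·(x - 1/2)^6/1024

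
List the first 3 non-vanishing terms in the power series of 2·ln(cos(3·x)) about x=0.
-162·x^6/5 - 27·x^4/2 - 9·x^2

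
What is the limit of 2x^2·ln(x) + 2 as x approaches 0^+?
The product is a 0·∞ indeterminate form at x → 0⁺.
Rewrite the product as 2·ln(x) / x^(-2) and apply L'Hôpital, or use the standard hierarchy x^(-2) ≫ |ln x| as x → 0⁺.
The indeterminate product → 0, so the limit = 2.

Final answer: 2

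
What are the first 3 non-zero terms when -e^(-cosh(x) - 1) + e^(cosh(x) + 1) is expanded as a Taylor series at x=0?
x^4·(-e^(-2)/12 + e^(2)/6) + x^2·(e^(-2)/2 + e^(2)/2) - e^(-2) + e^(2)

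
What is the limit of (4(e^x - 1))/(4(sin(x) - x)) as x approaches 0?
Both numerator and denominator → 0 as x → 0; this is a 0/0 indeterminate form.
Expand each to leading order near x = 0: numerator ~ 4·x, denominator ~ -2·x^3/3.
The limit of the ratio is -∞.

Final answer: -∞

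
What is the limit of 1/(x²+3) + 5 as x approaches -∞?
Evaluate the dominant behaviour as x → -∞; each term tends to a finite value or vanishes.
Limit = 5.

Final answer: 5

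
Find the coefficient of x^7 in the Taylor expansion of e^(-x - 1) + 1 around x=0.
Expand to order 7: e^(-x - 1) + 1 = -x^7·e^(-1)/5040 + x^6·e^(-1)/720 - x^5·e^(-1)/120 + x^4·e^(-1)/24 - x^3·e^(-1)/6 + x^2·e^(-1)/2 - x·e^(-1) + e^(-1) + 1 + O(x^8).
The coefficient of x^7 is -e^(-1)/5040.

Final answer: -e^(-1)/5040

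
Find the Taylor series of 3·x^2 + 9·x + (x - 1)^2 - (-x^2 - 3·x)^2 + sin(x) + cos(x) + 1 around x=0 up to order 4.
-23·x^4/24 - 37·x^3/6 - 11·x^2/2 + 8·x + 3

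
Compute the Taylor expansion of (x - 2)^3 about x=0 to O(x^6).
x^3 - 6·x^2 + 12·x - 8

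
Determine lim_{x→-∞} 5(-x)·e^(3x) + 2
The product is a 0·∞ indeterminate form at x → -∞.
Rewrite the product as 5(-x) / e^(-3x) (an ∞/∞ form) and apply L'Hôpital, or use the standard hierarchy e^(3|x|) ≫ |(-x)| as x → -∞.
The indeterminate product → 0, so the limit = 2.

Final answer: 2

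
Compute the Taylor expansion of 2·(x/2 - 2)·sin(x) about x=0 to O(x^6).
-x^5/30 - x^4/6 + 2·x^3/3 + x^2 - 4·x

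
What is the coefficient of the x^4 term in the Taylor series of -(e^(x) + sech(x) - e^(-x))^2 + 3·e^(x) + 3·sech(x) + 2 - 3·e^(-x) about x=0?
Expand to order 4: -(e^(x) + sech(x) - e^(-x))^2 + 3·e^(x) + 3·sech(x) + 2 - 3·e^(-x) = -11·x^4/8 + 7·x^3/3 - 9·x^2/2 + 2·x + 4 + O(x^5).
The coefficient of x^4 is -11/8.

Final answer: -11/8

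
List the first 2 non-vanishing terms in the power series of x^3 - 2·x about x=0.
x^3 - 2·x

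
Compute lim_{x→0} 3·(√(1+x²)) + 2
Direct substitution at x = 0 gives 5.

Final answer: 5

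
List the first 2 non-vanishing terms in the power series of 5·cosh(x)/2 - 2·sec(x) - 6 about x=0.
x^2/4 - 11/2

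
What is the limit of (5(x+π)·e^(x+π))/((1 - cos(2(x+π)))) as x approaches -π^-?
Both numerator and denominator → 0 as x → -π^-; this is a 0/0 indeterminate form.
Expand each to leading order near x = -π: numerator ~ 5·(x + π), denominator ~ 2·(x + π)^2.
The limit of the ratio is -∞.

Final answer: -∞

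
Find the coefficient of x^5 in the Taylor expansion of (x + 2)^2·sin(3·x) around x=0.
Expand to order 5: (x + 2)^2·sin(3·x) = 18·x^5/5 - 18·x^4 - 15·x^3 + 12·x^2 + 12·x + O(x^6).
The coefficient of x^5 is 18/5.

Final answer: 18/5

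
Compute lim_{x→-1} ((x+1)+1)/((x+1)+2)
Direct substitution at x = -1 gives 1/2.

Final answer: 1/2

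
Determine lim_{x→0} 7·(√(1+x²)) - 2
Direct substitution at x = 0 gives 5.

Final answer: 5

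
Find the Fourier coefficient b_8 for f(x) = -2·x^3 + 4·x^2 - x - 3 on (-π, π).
b_8 = (1/π) ∫_{-π}^{π} f(x)·sin(8x) dx.
Evaluate the integral (use parity and integration by parts as needed): b_8 = 13/64 + π^2/2.

Final answer: 13/64 + π^2/2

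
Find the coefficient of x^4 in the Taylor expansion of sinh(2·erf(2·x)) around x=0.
Expand to order 4: sinh(2·erf(2·x)) = x^3·(-32/(3·√(π)) + 256/(3·π^(3/2))) + 8·x/√(π) + O(x^5).
The coefficient of x^4 is 0.

Final answer: 0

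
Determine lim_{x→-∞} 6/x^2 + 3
Evaluate the dominant behaviour as x → -∞; each term tends to a finite value or vanishes.
Limit = 3.

Final answer: 3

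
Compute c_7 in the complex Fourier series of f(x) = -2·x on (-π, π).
Compute the real Fourier coefficients first: a_7 = 0, b_7 = -4/7.
Then c_7 = (a_7 − i·b_7)/2 = 2·i/7.

Final answer: 2·i/7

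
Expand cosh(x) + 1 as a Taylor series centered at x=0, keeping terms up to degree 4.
x^4/24 + x^2/2 + 2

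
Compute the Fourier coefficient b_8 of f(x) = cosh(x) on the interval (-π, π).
b_8 = (1/π) ∫_{-π}^{π} f(x)·sin(8x) dx.
Evaluate the integral (use parity and integration by parts as needed): b_8 = 0.

Final answer: 0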